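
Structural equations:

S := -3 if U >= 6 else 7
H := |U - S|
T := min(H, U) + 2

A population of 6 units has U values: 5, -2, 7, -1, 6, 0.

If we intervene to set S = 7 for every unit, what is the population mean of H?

4.5

Under do(S=7), S's equation is replaced by S=7 for every unit. Per-unit H: 2, 9, 0, 8, 1, 7. Mean = 4.5.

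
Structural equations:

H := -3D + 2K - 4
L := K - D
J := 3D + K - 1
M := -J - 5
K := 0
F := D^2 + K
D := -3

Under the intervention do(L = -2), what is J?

-10

Intervening sets L = -2 and removes its equation (L := K - D).
No directed path runs from L to J, so J keeps its natural value.
J = 3D + K - 1  [with D=-3, K=0]  = -10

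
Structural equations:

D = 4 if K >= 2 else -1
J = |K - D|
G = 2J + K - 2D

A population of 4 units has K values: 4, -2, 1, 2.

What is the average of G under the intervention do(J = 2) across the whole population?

The intervention sets J=2 in all 4 units regardless of K. Recomputing G per unit gives 0, 4, 7, -2; average 2.25.

2.25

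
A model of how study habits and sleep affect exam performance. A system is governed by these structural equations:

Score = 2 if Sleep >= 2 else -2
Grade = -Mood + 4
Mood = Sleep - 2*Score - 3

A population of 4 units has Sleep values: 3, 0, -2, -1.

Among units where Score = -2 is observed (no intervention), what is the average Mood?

0

E[Mood|Score=-2] averages over only the 3 units with Score=-2 (Sleep = 0, -2, -1): Mood = 1, -1, 0, mean 0.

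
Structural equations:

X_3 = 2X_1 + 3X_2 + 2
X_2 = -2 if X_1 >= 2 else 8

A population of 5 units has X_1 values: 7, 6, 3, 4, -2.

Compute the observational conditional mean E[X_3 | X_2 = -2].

Observing X_2=-2 restricts to units where X_2's equation naturally yields -2: X_1 ∈ {7, 6, 3, 4}. In that subpopulation X_3 = 10, 8, 2, 4, mean 6.

6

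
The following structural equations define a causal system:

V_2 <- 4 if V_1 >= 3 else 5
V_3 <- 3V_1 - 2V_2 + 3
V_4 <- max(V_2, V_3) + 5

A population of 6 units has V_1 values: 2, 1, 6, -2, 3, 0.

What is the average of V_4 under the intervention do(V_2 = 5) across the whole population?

11

do(V_2=5) breaks V_2's dependence on V_1. With V_2=5 fixed, V_4 across the units is 10, 10, 16, 10, 10, 10, mean 11.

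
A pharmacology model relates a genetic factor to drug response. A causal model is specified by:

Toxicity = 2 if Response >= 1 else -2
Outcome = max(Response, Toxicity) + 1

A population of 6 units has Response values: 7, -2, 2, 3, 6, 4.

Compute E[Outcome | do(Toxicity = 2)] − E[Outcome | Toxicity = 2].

Under do(Toxicity=2), Toxicity's equation is replaced by Toxicity=2 for every unit. Per-unit Outcome: 8, 3, 3, 4, 7, 5. Mean = 5.
Observing Toxicity=2 restricts to units where Toxicity's equation naturally yields 2: Response ∈ {7, 2, 3, 6, 4}. In that subpopulation Outcome = 8, 3, 4, 7, 5, mean 5.4.
Difference = 5 − 5.4 = -0.4.

-0.4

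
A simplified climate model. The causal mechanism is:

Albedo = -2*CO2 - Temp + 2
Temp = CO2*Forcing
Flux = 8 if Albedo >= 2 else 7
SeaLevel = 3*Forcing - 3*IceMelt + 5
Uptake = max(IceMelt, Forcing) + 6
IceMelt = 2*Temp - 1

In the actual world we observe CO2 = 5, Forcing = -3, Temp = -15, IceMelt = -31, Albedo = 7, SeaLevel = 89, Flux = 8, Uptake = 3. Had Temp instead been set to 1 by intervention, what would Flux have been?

The intervention breaks the incoming arrows to Temp: Temp = CO2*Forcing no longer applies, and Temp = 1.
Albedo = -2*CO2 - Temp + 2  [with CO2=5, Temp=1]  = -9
Flux = 8 if Albedo >= 2 else 7  [with Albedo=-9]  = 7

7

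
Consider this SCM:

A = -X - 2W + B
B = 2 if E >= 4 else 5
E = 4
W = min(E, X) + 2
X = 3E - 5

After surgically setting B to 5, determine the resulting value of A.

-14

Intervening sets B = 5 and removes its equation (B = 2 if E >= 4 else 5).
X = 3E - 5  [with E=4]  = 7
W = min(E, X) + 2  [with E=4, X=7]  = 6
A = -X - 2W + B  [with X=7, W=6, B=5]  = -14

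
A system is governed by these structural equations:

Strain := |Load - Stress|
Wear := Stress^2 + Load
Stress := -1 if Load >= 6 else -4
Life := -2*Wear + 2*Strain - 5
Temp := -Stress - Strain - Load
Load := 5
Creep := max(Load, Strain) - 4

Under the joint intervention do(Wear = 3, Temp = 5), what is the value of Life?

7

Under do(Wear = 3, Temp = 5), each intervened variable's structural equation is replaced by its fixed value.
Stress = -1 if Load >= 6 else -4  [with Load=5]  = -4
Strain = |Load - Stress|  [with Load=5, Stress=-4]  = 9
Life = -2*Wear + 2*Strain - 5  [with Wear=3, Strain=9]  = 7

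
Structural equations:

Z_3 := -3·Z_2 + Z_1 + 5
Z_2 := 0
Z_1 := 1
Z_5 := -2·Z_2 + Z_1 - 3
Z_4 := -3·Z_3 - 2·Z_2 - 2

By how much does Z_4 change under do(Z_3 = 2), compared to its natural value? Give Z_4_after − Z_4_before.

The intervention breaks the incoming arrows to Z_3: Z_3 := -3·Z_2 + Z_1 + 5 no longer applies, and Z_3 = 2.
Z_4 = -3·Z_3 - 2·Z_2 - 2  [with Z_3=2, Z_2=0]  = -8
Without intervention: Z_3 = -3·Z_2 + Z_1 + 5  [with Z_2=0, Z_1=1]  = 6; Z_4 = -3·Z_3 - 2·Z_2 - 2  [with Z_3=6, Z_2=0]  = -20.
Change = -8 − (-20) = 12.

12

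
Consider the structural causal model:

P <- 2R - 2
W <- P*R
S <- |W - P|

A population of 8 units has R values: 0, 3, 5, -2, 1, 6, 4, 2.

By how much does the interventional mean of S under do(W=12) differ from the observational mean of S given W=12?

do(W=12) breaks W's dependence on R. With W=12 fixed, S across the units is 14, 8, 4, 18, 12, 2, 6, 10, mean 9.25.
Observing W=12 restricts to units where W's equation naturally yields 12: R ∈ {3, -2}. In that subpopulation S = 8, 18, mean 13.
Difference = 9.25 − 13 = -3.75.

-3.75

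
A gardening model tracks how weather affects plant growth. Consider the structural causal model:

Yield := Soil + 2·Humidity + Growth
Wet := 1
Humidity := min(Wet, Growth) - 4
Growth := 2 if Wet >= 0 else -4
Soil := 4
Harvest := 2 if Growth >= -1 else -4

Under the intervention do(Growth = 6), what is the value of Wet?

Under do(Growth=6), the mechanism Growth := 2 if Wet >= 0 else -4 is discarded; Growth is fixed at 6.
Since Wet is not a descendant of the intervened variable, it is unaffected.

1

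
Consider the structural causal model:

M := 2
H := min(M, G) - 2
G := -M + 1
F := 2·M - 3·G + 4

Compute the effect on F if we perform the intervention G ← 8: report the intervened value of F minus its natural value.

-27

The intervention breaks the incoming arrows to G: G := -M + 1 no longer applies, and G = 8.
F = 2·M - 3·G + 4  [with M=2, G=8]  = -16
Without intervention: G = -M + 1  [with M=2]  = -1; F = 2·M - 3·G + 4  [with M=2, G=-1]  = 11.
Change = -16 − 11 = -27.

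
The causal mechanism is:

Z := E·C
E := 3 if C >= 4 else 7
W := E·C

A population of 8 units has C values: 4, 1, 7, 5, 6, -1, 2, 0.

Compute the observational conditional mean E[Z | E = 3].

E[Z|E=3] averages over only the 4 units with E=3 (C = 4, 7, 5, 6): Z = 12, 21, 15, 18, mean 16.5.

16.5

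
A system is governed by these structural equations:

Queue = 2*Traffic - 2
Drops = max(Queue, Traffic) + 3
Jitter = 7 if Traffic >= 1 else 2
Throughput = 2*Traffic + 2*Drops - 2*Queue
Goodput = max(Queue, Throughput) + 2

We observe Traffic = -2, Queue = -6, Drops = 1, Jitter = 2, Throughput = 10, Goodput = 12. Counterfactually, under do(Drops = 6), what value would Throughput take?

20

do(Drops=6) replaces the equation Drops = max(Queue, Traffic) + 3 with the constant Drops = 6.
Queue = 2*Traffic - 2  [with Traffic=-2]  = -6
Throughput = 2*Traffic + 2*Drops - 2*Queue  [with Traffic=-2, Drops=6, Queue=-6]  = 20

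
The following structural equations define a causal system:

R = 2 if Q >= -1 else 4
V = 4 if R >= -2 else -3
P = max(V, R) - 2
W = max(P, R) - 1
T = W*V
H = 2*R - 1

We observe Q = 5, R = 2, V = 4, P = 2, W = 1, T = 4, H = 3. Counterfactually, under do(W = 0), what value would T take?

The intervention breaks the incoming arrows to W: W = max(P, R) - 1 no longer applies, and W = 0.
R = 2 if Q >= -1 else 4  [with Q=5]  = 2
V = 4 if R >= -2 else -3  [with R=2]  = 4
T = W*V  [with W=0, V=4]  = 0

0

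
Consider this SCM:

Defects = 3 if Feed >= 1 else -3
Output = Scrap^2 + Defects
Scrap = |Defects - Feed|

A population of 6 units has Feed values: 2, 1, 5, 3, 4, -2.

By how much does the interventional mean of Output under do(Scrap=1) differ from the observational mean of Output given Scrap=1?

Every unit gets Scrap=1 under the intervention. Output values become 4, 4, 4, 4, 4, -2; E[Output|do(Scrap=1)] = 3.
Conditioning on Scrap=1 selects the 3 unit(s) with Feed ∈ {2, 4, -2}. Their Output values: 4, 4, -2. Mean = 2.
Difference = 3 − 2 = 1.

1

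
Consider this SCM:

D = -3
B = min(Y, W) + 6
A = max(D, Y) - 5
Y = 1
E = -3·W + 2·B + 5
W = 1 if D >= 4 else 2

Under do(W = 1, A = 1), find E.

16

Setting W = 1, A = 1 by intervention discards those variables' equations.
B = min(Y, W) + 6  [with Y=1, W=1]  = 7
E = -3·W + 2·B + 5  [with W=1, B=7]  = 16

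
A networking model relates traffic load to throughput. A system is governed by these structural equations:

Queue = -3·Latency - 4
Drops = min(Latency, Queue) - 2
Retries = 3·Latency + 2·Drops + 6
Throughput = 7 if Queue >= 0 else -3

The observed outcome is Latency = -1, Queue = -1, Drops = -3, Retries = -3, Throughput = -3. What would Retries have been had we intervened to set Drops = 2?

7

The intervention breaks the incoming arrows to Drops: Drops = min(Latency, Queue) - 2 no longer applies, and Drops = 2.
Retries = 3·Latency + 2·Drops + 6  [with Latency=-1, Drops=2]  = 7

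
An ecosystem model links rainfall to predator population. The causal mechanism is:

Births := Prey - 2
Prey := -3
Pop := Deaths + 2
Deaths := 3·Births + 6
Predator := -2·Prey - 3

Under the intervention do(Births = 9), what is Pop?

35

do(Births=9) replaces the equation Births := Prey - 2 with the constant Births = 9.
Deaths = 3·Births + 6  [with Births=9]  = 33
Pop = Deaths + 2  [with Deaths=33]  = 35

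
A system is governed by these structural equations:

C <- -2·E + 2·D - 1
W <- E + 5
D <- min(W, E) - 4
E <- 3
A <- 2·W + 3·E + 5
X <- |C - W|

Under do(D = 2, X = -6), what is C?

Setting D = 2, X = -6 by intervention discards those variables' equations.
C = -2·E + 2·D - 1  [with E=3, D=2]  = -3

-3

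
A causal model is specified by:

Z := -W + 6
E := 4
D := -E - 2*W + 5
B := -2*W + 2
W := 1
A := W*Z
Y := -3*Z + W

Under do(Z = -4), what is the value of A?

-4

do(Z=-4) replaces the equation Z := -W + 6 with the constant Z = -4.
A = W*Z  [with W=1, Z=-4]  = -4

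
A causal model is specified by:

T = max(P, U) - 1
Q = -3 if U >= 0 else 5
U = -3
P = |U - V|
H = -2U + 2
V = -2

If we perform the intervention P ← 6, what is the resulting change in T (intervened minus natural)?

5

do(P=6) replaces the equation P = |U - V| with the constant P = 6.
T = max(P, U) - 1  [with P=6, U=-3]  = 5
Without intervention: P = |U - V|  [with U=-3, V=-2]  = 1; T = max(P, U) - 1  [with P=1, U=-3]  = 0.
Change = 5 − 0 = 5.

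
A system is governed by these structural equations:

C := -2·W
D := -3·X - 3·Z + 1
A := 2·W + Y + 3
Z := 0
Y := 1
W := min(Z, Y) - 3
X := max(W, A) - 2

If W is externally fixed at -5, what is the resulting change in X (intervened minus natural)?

do(W=-5) replaces the equation W := min(Z, Y) - 3 with the constant W = -5.
A = 2·W + Y + 3  [with W=-5, Y=1]  = -6
X = max(W, A) - 2  [with W=-5, A=-6]  = -7
Without intervention: W = min(Z, Y) - 3  [with Z=0, Y=1]  = -3; A = 2·W + Y + 3  [with W=-3, Y=1]  = -2; X = max(W, A) - 2  [with W=-3, A=-2]  = -4.
Change = -7 − (-4) = -3.

-3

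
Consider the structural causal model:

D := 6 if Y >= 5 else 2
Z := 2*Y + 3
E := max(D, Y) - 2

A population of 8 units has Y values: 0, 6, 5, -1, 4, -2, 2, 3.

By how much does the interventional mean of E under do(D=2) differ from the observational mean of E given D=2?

0.75

do(D=2) breaks D's dependence on Y. With D=2 fixed, E across the units is 0, 4, 3, 0, 2, 0, 0, 1, mean 1.25.
Conditioning on D=2 selects the 6 unit(s) with Y ∈ {0, -1, 4, -2, 2, 3}. Their E values: 0, 0, 2, 0, 0, 1. Mean = 0.5.
Difference = 1.25 − 0.5 = 0.75.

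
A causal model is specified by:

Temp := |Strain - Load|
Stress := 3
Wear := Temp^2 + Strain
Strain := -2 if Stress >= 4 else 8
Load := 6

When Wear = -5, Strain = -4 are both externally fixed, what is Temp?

Under do(Wear = -5, Strain = -4), each intervened variable's structural equation is replaced by its fixed value.
Temp = |Strain - Load|  [with Strain=-4, Load=6]  = 10

10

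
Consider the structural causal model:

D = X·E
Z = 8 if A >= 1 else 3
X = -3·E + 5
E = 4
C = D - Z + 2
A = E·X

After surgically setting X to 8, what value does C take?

Under do(X=8), the mechanism X = -3·E + 5 is discarded; X is fixed at 8.
A = E·X  [with E=4, X=8]  = 32
D = X·E  [with X=8, E=4]  = 32
Z = 8 if A >= 1 else 3  [with A=32]  = 8
C = D - Z + 2  [with D=32, Z=8]  = 26

26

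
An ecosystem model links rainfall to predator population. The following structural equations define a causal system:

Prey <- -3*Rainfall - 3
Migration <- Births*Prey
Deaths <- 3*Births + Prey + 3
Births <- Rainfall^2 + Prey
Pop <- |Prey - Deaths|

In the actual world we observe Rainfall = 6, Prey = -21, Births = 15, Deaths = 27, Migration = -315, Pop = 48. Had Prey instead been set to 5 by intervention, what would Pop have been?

126

Under do(Prey=5), the mechanism Prey <- -3*Rainfall - 3 is discarded; Prey is fixed at 5.
Births = Rainfall^2 + Prey  [with Rainfall=6, Prey=5]  = 41
Deaths = 3*Births + Prey + 3  [with Births=41, Prey=5]  = 131
Pop = |Prey - Deaths|  [with Prey=5, Deaths=131]  = 126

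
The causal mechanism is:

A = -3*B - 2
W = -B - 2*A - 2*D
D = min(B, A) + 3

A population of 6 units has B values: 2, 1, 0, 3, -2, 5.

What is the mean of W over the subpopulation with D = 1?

-3

Conditioning on D=1 selects the 2 unit(s) with B ∈ {0, -2}. Their W values: 2, -8. Mean = -3.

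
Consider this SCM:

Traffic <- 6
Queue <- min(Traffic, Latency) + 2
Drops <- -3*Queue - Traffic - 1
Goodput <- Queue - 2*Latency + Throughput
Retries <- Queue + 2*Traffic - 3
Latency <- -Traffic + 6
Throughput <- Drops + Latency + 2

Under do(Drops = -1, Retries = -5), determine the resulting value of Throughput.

1

The joint intervention fixes Drops = -1, Retries = -5, removing each variable's own equation.
Latency = -Traffic + 6  [with Traffic=6]  = 0
Throughput = Drops + Latency + 2  [with Drops=-1, Latency=0]  = 1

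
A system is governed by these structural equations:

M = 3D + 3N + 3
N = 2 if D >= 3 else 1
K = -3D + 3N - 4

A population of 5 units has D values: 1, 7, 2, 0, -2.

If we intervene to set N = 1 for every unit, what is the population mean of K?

-5.8

do(N=1) breaks N's dependence on D. With N=1 fixed, K across the units is -4, -22, -7, -1, 5, mean -5.8.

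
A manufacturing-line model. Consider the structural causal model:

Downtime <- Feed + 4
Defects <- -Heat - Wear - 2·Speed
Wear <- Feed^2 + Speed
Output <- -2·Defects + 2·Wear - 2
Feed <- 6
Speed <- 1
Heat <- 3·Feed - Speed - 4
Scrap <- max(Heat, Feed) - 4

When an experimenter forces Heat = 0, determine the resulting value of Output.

The intervention breaks the incoming arrows to Heat: Heat <- 3·Feed - Speed - 4 no longer applies, and Heat = 0.
Wear = Feed^2 + Speed  [with Feed=6, Speed=1]  = 37
Defects = -Heat - Wear - 2·Speed  [with Heat=0, Wear=37, Speed=1]  = -39
Output = -2·Defects + 2·Wear - 2  [with Defects=-39, Wear=37]  = 150

150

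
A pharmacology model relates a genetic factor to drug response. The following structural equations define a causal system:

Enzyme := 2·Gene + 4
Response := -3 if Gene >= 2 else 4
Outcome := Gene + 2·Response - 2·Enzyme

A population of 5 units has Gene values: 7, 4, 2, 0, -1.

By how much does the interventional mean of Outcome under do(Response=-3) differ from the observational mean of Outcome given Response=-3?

5.8

do(Response=-3) breaks Response's dependence on Gene. With Response=-3 fixed, Outcome across the units is -35, -26, -20, -14, -11, mean -21.2.
Observing Response=-3 restricts to units where Response's equation naturally yields -3: Gene ∈ {7, 4, 2}. In that subpopulation Outcome = -35, -26, -20, mean -27.
Difference = -21.2 − (-27) = 5.8.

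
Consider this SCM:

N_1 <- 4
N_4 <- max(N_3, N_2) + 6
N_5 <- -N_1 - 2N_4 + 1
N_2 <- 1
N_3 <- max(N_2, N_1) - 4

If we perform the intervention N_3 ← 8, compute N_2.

1

Under do(N_3=8), the mechanism N_3 <- max(N_2, N_1) - 4 is discarded; N_3 is fixed at 8.
Since N_2 is not a descendant of the intervened variable, it is unaffected.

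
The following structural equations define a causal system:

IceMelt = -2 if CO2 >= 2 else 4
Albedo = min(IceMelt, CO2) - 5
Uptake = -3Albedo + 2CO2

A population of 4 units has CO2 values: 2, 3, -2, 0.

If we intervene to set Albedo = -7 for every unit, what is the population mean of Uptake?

22.5

Under do(Albedo=-7), Albedo's equation is replaced by Albedo=-7 for every unit. Per-unit Uptake: 25, 27, 17, 21. Mean = 22.5.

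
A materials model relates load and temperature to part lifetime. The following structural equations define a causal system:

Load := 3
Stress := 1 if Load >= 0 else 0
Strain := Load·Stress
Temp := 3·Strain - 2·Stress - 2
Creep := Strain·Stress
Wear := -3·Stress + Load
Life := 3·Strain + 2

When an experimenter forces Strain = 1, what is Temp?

-1

The intervention breaks the incoming arrows to Strain: Strain := Load·Stress no longer applies, and Strain = 1.
Stress = 1 if Load >= 0 else 0  [with Load=3]  = 1
Temp = 3·Strain - 2·Stress - 2  [with Strain=1, Stress=1]  = -1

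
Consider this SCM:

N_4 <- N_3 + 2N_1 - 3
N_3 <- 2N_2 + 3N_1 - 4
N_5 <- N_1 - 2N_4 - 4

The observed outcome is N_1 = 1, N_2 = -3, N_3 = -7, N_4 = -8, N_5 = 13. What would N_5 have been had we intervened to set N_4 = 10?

-23

Intervening sets N_4 = 10 and removes its equation (N_4 <- N_3 + 2N_1 - 3).
N_5 = N_1 - 2N_4 - 4  [with N_1=1, N_4=10]  = -23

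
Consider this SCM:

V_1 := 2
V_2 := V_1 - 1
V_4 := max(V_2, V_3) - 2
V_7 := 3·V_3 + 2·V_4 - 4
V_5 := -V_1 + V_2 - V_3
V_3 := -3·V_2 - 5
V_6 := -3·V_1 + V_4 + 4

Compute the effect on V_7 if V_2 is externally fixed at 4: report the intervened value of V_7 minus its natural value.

-21

Under do(V_2=4), the mechanism V_2 := V_1 - 1 is discarded; V_2 is fixed at 4.
V_3 = -3·V_2 - 5  [with V_2=4]  = -17
V_4 = max(V_2, V_3) - 2  [with V_2=4, V_3=-17]  = 2
V_7 = 3·V_3 + 2·V_4 - 4  [with V_3=-17, V_4=2]  = -51
Without intervention: V_2 = V_1 - 1  [with V_1=2]  = 1; V_3 = -3·V_2 - 5  [with V_2=1]  = -8; V_4 = max(V_2, V_3) - 2  [with V_2=1, V_3=-8]  = -1; V_7 = 3·V_3 + 2·V_4 - 4  [with V_3=-8, V_4=-1]  = -30.
Change = -51 − (-30) = -21.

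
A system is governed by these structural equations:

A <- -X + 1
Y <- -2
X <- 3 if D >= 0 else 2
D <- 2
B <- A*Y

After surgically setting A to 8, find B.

-16

Intervening sets A = 8 and removes its equation (A <- -X + 1).
B = A*Y  [with A=8, Y=-2]  = -16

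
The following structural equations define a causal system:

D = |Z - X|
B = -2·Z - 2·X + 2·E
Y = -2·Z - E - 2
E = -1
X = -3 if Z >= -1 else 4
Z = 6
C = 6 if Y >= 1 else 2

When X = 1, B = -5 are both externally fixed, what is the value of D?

5

Under do(X = 1, B = -5), each intervened variable's structural equation is replaced by its fixed value.
D = |Z - X|  [with Z=6, X=1]  = 5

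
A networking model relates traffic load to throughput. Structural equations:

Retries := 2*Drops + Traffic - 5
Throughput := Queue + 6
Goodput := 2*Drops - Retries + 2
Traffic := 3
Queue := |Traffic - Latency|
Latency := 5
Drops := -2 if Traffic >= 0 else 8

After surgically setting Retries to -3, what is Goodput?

1

Under do(Retries=-3), the mechanism Retries := 2*Drops + Traffic - 5 is discarded; Retries is fixed at -3.
Drops = -2 if Traffic >= 0 else 8  [with Traffic=3]  = -2
Goodput = 2*Drops - Retries + 2  [with Drops=-2, Retries=-3]  = 1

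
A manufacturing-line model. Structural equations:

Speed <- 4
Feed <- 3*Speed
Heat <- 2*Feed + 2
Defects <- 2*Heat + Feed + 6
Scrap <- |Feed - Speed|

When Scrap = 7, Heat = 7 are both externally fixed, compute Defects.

32

Under do(Scrap = 7, Heat = 7), each intervened variable's structural equation is replaced by its fixed value.
Feed = 3*Speed  [with Speed=4]  = 12
Defects = 2*Heat + Feed + 6  [with Heat=7, Feed=12]  = 32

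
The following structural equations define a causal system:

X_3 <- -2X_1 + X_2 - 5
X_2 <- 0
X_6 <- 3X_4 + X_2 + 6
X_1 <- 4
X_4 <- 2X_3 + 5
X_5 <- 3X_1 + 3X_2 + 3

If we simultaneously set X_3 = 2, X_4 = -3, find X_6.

Setting X_3 = 2, X_4 = -3 by intervention discards those variables' equations.
X_6 = 3X_4 + X_2 + 6  [with X_4=-3, X_2=0]  = -3

-3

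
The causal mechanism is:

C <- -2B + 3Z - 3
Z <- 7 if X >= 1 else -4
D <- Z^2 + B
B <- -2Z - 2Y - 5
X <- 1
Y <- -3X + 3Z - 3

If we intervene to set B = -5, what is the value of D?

Under do(B=-5), the mechanism B <- -2Z - 2Y - 5 is discarded; B is fixed at -5.
Z = 7 if X >= 1 else -4  [with X=1]  = 7
D = Z^2 + B  [with Z=7, B=-5]  = 44

44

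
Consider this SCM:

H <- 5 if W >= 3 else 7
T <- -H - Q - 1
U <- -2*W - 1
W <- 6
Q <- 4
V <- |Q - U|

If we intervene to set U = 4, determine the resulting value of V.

The intervention breaks the incoming arrows to U: U <- -2*W - 1 no longer applies, and U = 4.
V = |Q - U|  [with Q=4, U=4]  = 0

0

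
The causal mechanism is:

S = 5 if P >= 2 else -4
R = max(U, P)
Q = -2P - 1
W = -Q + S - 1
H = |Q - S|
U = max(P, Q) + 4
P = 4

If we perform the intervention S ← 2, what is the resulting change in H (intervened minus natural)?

Under do(S=2), the mechanism S = 5 if P >= 2 else -4 is discarded; S is fixed at 2.
Q = -2P - 1  [with P=4]  = -9
H = |Q - S|  [with Q=-9, S=2]  = 11
Without intervention: Q = -2P - 1  [with P=4]  = -9; S = 5 if P >= 2 else -4  [with P=4]  = 5; H = |Q - S|  [with Q=-9, S=5]  = 14.
Change = 11 − 14 = -3.

-3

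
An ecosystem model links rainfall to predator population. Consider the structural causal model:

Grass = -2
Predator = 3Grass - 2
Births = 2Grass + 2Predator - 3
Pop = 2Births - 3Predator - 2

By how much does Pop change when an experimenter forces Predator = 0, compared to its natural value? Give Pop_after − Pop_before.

8

Under do(Predator=0), the mechanism Predator = 3Grass - 2 is discarded; Predator is fixed at 0.
Births = 2Grass + 2Predator - 3  [with Grass=-2, Predator=0]  = -7
Pop = 2Births - 3Predator - 2  [with Births=-7, Predator=0]  = -16
Without intervention: Predator = 3Grass - 2  [with Grass=-2]  = -8; Births = 2Grass + 2Predator - 3  [with Grass=-2, Predator=-8]  = -23; Pop = 2Births - 3Predator - 2  [with Births=-23, Predator=-8]  = -24.
Change = -16 − (-24) = 8.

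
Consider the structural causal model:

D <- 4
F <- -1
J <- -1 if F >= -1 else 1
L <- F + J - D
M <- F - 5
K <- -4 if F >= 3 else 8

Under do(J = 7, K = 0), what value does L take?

2

Setting J = 7, K = 0 by intervention discards those variables' equations.
L = F + J - D  [with F=-1, J=7, D=4]  = 2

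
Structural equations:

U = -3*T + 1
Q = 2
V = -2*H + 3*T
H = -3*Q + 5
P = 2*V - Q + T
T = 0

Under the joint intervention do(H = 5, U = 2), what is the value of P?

The joint intervention fixes H = 5, U = 2, removing each variable's own equation.
V = -2*H + 3*T  [with H=5, T=0]  = -10
P = 2*V - Q + T  [with V=-10, Q=2, T=0]  = -22

-22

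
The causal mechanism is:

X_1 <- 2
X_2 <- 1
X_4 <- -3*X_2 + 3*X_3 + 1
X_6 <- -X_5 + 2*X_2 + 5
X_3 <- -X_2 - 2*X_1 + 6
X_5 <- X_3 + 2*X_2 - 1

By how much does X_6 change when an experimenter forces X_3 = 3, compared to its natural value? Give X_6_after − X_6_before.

The intervention breaks the incoming arrows to X_3: X_3 <- -X_2 - 2*X_1 + 6 no longer applies, and X_3 = 3.
X_5 = X_3 + 2*X_2 - 1  [with X_3=3, X_2=1]  = 4
X_6 = -X_5 + 2*X_2 + 5  [with X_5=4, X_2=1]  = 3
Without intervention: X_3 = -X_2 - 2*X_1 + 6  [with X_2=1, X_1=2]  = 1; X_5 = X_3 + 2*X_2 - 1  [with X_3=1, X_2=1]  = 2; X_6 = -X_5 + 2*X_2 + 5  [with X_5=2, X_2=1]  = 5.
Change = 3 − 5 = -2.

-2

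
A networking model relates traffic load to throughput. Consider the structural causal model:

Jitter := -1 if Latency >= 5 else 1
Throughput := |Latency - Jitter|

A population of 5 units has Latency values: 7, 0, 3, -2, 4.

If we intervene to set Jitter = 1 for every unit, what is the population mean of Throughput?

Every unit gets Jitter=1 under the intervention. Throughput values become 6, 1, 2, 3, 3; E[Throughput|do(Jitter=1)] = 3.

3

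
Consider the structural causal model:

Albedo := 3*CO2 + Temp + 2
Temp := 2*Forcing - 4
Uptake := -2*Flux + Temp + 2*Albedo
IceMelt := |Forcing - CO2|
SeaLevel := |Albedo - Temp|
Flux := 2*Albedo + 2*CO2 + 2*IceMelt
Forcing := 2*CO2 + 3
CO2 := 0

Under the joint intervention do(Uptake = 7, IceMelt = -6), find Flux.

-4

Under do(Uptake = 7, IceMelt = -6), each intervened variable's structural equation is replaced by its fixed value.
Forcing = 2*CO2 + 3  [with CO2=0]  = 3
Temp = 2*Forcing - 4  [with Forcing=3]  = 2
Albedo = 3*CO2 + Temp + 2  [with CO2=0, Temp=2]  = 4
Flux = 2*Albedo + 2*CO2 + 2*IceMelt  [with Albedo=4, CO2=0, IceMelt=-6]  = -4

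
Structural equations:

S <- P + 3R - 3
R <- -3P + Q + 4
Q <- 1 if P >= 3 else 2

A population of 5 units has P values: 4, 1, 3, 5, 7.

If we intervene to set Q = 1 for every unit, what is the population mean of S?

-20

Under do(Q=1), Q's equation is replaced by Q=1 for every unit. Per-unit S: -20, 4, -12, -28, -44. Mean = -20.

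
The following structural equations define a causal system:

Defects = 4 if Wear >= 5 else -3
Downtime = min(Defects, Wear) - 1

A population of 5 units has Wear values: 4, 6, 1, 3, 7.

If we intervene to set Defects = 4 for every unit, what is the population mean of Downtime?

2.2

do(Defects=4) breaks Defects's dependence on Wear. With Defects=4 fixed, Downtime across the units is 3, 3, 0, 2, 3, mean 2.2.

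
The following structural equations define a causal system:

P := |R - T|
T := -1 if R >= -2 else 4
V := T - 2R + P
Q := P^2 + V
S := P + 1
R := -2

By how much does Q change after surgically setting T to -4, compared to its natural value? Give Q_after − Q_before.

Under do(T=-4), the mechanism T := -1 if R >= -2 else 4 is discarded; T is fixed at -4.
P = |R - T|  [with R=-2, T=-4]  = 2
V = T - 2R + P  [with T=-4, R=-2, P=2]  = 2
Q = P^2 + V  [with P=2, V=2]  = 6
Without intervention: T = -1 if R >= -2 else 4  [with R=-2]  = -1; P = |R - T|  [with R=-2, T=-1]  = 1; V = T - 2R + P  [with T=-1, R=-2, P=1]  = 4; Q = P^2 + V  [with P=1, V=4]  = 5.
Change = 6 − 5 = 1.

1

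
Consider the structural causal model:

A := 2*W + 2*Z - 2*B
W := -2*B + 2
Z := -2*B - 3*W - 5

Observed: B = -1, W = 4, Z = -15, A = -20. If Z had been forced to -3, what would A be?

The intervention breaks the incoming arrows to Z: Z := -2*B - 3*W - 5 no longer applies, and Z = -3.
W = -2*B + 2  [with B=-1]  = 4
A = 2*W + 2*Z - 2*B  [with W=4, Z=-3, B=-1]  = 4

4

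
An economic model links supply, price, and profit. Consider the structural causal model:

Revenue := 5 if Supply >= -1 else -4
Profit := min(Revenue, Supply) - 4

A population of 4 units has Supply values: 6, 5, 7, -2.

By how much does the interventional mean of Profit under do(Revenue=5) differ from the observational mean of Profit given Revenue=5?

-1.75

Every unit gets Revenue=5 under the intervention. Profit values become 1, 1, 1, -6; E[Profit|do(Revenue=5)] = -0.75.
E[Profit|Revenue=5] averages over only the 3 units with Revenue=5 (Supply = 6, 5, 7): Profit = 1, 1, 1, mean 1.
Difference = -0.75 − 1 = -1.75.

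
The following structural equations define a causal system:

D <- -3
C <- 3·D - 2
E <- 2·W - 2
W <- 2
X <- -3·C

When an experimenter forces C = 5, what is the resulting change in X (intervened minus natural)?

Intervening sets C = 5 and removes its equation (C <- 3·D - 2).
X = -3·C  [with C=5]  = -15
Without intervention: C = 3·D - 2  [with D=-3]  = -11; X = -3·C  [with C=-11]  = 33.
Change = -15 − 33 = -48.

-48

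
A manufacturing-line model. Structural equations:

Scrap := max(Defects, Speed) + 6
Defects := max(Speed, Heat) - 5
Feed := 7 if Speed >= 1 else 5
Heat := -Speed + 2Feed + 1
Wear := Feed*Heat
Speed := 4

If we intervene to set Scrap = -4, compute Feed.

do(Scrap=-4) replaces the equation Scrap := max(Defects, Speed) + 6 with the constant Scrap = -4.
Feed is not downstream of the intervention, so its value is determined by the original equations.
Feed = 7 if Speed >= 1 else 5  [with Speed=4]  = 7

7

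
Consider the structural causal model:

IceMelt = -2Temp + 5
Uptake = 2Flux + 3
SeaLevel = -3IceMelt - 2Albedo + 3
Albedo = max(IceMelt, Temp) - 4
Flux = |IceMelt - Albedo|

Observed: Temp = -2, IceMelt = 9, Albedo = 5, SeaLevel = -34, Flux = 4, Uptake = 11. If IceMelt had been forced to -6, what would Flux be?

do(IceMelt=-6) replaces the equation IceMelt = -2Temp + 5 with the constant IceMelt = -6.
Albedo = max(IceMelt, Temp) - 4  [with IceMelt=-6, Temp=-2]  = -6
Flux = |IceMelt - Albedo|  [with IceMelt=-6, Albedo=-6]  = 0

0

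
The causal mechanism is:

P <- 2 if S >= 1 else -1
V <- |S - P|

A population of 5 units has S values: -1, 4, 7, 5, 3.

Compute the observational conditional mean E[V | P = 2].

2.75

E[V|P=2] averages over only the 4 units with P=2 (S = 4, 7, 5, 3): V = 2, 5, 3, 1, mean 2.75.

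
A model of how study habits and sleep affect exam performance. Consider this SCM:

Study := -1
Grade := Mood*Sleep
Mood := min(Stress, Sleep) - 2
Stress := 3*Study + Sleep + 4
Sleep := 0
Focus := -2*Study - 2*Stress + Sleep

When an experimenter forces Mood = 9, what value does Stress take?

do(Mood=9) replaces the equation Mood := min(Stress, Sleep) - 2 with the constant Mood = 9.
Stress is not downstream of the intervention, so its value is determined by the original equations.
Stress = 3*Study + Sleep + 4  [with Study=-1, Sleep=0]  = 1

1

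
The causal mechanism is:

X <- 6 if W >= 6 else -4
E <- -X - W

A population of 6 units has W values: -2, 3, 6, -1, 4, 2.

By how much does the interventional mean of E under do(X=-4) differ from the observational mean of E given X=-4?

-0.8

Under do(X=-4), X's equation is replaced by X=-4 for every unit. Per-unit E: 6, 1, -2, 5, 0, 2. Mean = 2.
E[E|X=-4] averages over only the 5 units with X=-4 (W = -2, 3, -1, 4, 2): E = 6, 1, 5, 0, 2, mean 2.8.
Difference = 2 − 2.8 = -0.8.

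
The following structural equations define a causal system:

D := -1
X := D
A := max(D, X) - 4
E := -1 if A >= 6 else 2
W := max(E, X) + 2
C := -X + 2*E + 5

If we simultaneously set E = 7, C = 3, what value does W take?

9

Setting E = 7, C = 3 by intervention discards those variables' equations.
X = D  [with D=-1]  = -1
W = max(E, X) + 2  [with E=7, X=-1]  = 9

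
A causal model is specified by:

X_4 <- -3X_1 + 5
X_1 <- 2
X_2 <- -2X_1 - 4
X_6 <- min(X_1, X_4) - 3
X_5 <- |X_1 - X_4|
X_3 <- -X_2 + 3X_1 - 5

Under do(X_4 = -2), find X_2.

The intervention breaks the incoming arrows to X_4: X_4 <- -3X_1 + 5 no longer applies, and X_4 = -2.
Since X_2 is not a descendant of the intervened variable, it is unaffected.
X_2 = -2X_1 - 4  [with X_1=2]  = -8

-8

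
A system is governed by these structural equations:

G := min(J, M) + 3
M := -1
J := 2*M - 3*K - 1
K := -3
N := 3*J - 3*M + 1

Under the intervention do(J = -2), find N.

do(J=-2) replaces the equation J := 2*M - 3*K - 1 with the constant J = -2.
N = 3*J - 3*M + 1  [with J=-2, M=-1]  = -2

-2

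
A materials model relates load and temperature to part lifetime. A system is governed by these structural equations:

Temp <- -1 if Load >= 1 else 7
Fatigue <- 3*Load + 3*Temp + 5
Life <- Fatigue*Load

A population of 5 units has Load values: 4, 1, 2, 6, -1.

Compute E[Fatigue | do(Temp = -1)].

Every unit gets Temp=-1 under the intervention. Fatigue values become 14, 5, 8, 20, -1; E[Fatigue|do(Temp=-1)] = 9.2.

9.2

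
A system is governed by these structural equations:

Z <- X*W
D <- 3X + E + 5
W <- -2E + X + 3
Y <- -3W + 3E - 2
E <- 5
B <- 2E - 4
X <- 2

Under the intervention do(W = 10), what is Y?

-17

The intervention breaks the incoming arrows to W: W <- -2E + X + 3 no longer applies, and W = 10.
Y = -3W + 3E - 2  [with W=10, E=5]  = -17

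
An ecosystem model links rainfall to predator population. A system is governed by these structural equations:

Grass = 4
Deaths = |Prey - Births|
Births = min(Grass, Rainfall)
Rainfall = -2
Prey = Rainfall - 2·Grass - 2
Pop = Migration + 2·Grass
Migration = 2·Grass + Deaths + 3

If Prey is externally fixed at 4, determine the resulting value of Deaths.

6

do(Prey=4) replaces the equation Prey = Rainfall - 2·Grass - 2 with the constant Prey = 4.
Births = min(Grass, Rainfall)  [with Grass=4, Rainfall=-2]  = -2
Deaths = |Prey - Births|  [with Prey=4, Births=-2]  = 6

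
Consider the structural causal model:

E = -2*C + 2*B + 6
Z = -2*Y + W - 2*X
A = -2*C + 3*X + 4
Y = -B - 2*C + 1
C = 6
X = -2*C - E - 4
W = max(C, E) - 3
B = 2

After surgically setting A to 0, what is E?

-2

do(A=0) replaces the equation A = -2*C + 3*X + 4 with the constant A = 0.
No directed path runs from A to E, so E keeps its natural value.
E = -2*C + 2*B + 6  [with C=6, B=2]  = -2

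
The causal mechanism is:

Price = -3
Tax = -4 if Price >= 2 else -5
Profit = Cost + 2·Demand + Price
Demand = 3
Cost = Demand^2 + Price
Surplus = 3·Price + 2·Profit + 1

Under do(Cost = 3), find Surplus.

4

The intervention breaks the incoming arrows to Cost: Cost = Demand^2 + Price no longer applies, and Cost = 3.
Profit = Cost + 2·Demand + Price  [with Cost=3, Demand=3, Price=-3]  = 6
Surplus = 3·Price + 2·Profit + 1  [with Price=-3, Profit=6]  = 4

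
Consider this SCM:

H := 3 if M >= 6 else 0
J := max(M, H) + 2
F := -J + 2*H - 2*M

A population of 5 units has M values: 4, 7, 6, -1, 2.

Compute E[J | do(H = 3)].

do(H=3) breaks H's dependence on M. With H=3 fixed, J across the units is 6, 9, 8, 5, 5, mean 6.6.

6.6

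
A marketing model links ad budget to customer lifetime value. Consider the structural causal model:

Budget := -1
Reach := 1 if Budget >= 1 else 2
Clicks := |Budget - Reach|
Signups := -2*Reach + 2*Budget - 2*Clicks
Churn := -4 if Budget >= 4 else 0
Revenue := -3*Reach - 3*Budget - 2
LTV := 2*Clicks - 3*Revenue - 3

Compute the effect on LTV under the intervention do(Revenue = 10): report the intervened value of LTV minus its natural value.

Intervening sets Revenue = 10 and removes its equation (Revenue := -3*Reach - 3*Budget - 2).
Reach = 1 if Budget >= 1 else 2  [with Budget=-1]  = 2
Clicks = |Budget - Reach|  [with Budget=-1, Reach=2]  = 3
LTV = 2*Clicks - 3*Revenue - 3  [with Clicks=3, Revenue=10]  = -27
Without intervention: Reach = 1 if Budget >= 1 else 2  [with Budget=-1]  = 2; Clicks = |Budget - Reach|  [with Budget=-1, Reach=2]  = 3; Revenue = -3*Reach - 3*Budget - 2  [with Reach=2, Budget=-1]  = -5; LTV = 2*Clicks - 3*Revenue - 3  [with Clicks=3, Revenue=-5]  = 18.
Change = -27 − 18 = -45.

-45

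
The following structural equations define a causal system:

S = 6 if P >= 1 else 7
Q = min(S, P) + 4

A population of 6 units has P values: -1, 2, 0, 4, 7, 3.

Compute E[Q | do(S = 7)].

6.5

Under do(S=7), S's equation is replaced by S=7 for every unit. Per-unit Q: 3, 6, 4, 8, 11, 7. Mean = 6.5.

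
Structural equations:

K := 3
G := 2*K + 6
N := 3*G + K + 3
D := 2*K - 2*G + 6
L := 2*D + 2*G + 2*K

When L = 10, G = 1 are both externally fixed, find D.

10

Setting L = 10, G = 1 by intervention discards those variables' equations.
D = 2*K - 2*G + 6  [with K=3, G=1]  = 10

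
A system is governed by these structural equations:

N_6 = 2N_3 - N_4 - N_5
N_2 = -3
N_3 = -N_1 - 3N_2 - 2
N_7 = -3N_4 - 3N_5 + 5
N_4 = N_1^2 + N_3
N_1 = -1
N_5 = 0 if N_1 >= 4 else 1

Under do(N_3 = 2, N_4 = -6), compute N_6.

Setting N_3 = 2, N_4 = -6 by intervention discards those variables' equations.
N_5 = 0 if N_1 >= 4 else 1  [with N_1=-1]  = 1
N_6 = 2N_3 - N_4 - N_5  [with N_3=2, N_4=-6, N_5=1]  = 9

9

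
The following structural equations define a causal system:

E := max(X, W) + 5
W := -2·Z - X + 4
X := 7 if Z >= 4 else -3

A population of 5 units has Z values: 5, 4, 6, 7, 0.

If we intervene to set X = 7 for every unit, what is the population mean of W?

-11.8

The intervention sets X=7 in all 5 units regardless of Z. Recomputing W per unit gives -13, -11, -15, -17, -3; average -11.8.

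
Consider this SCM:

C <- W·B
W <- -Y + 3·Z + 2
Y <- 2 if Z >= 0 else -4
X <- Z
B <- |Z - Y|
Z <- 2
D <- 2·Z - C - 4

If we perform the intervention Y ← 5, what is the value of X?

2

Under do(Y=5), the mechanism Y <- 2 if Z >= 0 else -4 is discarded; Y is fixed at 5.
No directed path runs from Y to X, so X keeps its natural value.
X = Z  [with Z=2]  = 2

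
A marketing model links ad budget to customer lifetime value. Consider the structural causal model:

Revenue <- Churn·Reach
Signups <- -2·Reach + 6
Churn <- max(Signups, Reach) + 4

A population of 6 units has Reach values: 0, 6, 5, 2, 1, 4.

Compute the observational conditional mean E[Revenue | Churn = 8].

20

Observing Churn=8 restricts to units where Churn's equation naturally yields 8: Reach ∈ {1, 4}. In that subpopulation Revenue = 8, 32, mean 20.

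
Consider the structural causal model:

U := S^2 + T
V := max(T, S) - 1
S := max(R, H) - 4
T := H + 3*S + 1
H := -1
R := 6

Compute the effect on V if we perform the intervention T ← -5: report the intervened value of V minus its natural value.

Intervening sets T = -5 and removes its equation (T := H + 3*S + 1).
S = max(R, H) - 4  [with R=6, H=-1]  = 2
V = max(T, S) - 1  [with T=-5, S=2]  = 1
Without intervention: S = max(R, H) - 4  [with R=6, H=-1]  = 2; T = H + 3*S + 1  [with H=-1, S=2]  = 6; V = max(T, S) - 1  [with T=6, S=2]  = 5.
Change = 1 − 5 = -4.

-4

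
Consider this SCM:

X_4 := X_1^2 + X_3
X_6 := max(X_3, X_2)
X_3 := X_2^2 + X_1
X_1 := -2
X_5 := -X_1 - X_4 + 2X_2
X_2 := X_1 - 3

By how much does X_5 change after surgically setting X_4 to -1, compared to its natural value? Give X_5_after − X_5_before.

28

Intervening sets X_4 = -1 and removes its equation (X_4 := X_1^2 + X_3).
X_2 = X_1 - 3  [with X_1=-2]  = -5
X_5 = -X_1 - X_4 + 2X_2  [with X_1=-2, X_4=-1, X_2=-5]  = -7
Without intervention: X_2 = X_1 - 3  [with X_1=-2]  = -5; X_3 = X_2^2 + X_1  [with X_2=-5, X_1=-2]  = 23; X_4 = X_1^2 + X_3  [with X_1=-2, X_3=23]  = 27; X_5 = -X_1 - X_4 + 2X_2  [with X_1=-2, X_4=27, X_2=-5]  = -35.
Change = -7 − (-35) = 28.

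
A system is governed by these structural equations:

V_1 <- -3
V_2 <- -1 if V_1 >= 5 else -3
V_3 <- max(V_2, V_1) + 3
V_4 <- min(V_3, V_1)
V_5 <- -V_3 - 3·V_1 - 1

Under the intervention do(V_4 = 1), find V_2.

The intervention breaks the incoming arrows to V_4: V_4 <- min(V_3, V_1) no longer applies, and V_4 = 1.
Since V_2 is not a descendant of the intervened variable, it is unaffected.
V_2 = -1 if V_1 >= 5 else -3  [with V_1=-3]  = -3

-3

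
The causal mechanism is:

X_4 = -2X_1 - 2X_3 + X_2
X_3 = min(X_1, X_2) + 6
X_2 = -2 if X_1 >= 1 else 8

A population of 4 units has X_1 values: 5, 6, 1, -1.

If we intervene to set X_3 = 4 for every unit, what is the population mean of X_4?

-13

do(X_3=4) breaks X_3's dependence on X_1. With X_3=4 fixed, X_4 across the units is -20, -22, -12, 2, mean -13.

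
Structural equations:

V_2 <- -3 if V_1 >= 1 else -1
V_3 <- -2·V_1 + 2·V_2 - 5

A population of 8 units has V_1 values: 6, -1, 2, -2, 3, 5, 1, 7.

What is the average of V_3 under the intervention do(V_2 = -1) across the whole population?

-12.25

Under do(V_2=-1), V_2's equation is replaced by V_2=-1 for every unit. Per-unit V_3: -19, -5, -11, -3, -13, -17, -9, -21. Mean = -12.25.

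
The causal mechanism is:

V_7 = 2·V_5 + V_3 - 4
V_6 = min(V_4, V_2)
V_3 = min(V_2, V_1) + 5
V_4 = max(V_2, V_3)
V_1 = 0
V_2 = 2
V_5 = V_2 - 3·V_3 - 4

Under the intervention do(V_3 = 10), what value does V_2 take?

2

Under do(V_3=10), the mechanism V_3 = min(V_2, V_1) + 5 is discarded; V_3 is fixed at 10.
Since V_2 is not a descendant of the intervened variable, it is unaffected.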